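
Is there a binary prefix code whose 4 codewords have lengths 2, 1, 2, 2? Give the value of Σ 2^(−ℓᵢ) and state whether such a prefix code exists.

With common denominator 2^2 = 4: Σ 2^(−ℓᵢ) = 1/4 + 2/4 + 1/4 + 1/4 = 5/4 = 1.25.
Kraft's inequality requires Σ ≤ 1; here Σ = 1.25 > 1, so no such prefix code exists.

1.25; no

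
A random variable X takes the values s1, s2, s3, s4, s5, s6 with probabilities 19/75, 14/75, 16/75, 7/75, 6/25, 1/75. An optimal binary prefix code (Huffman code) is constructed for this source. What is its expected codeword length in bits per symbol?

Repeatedly combine the two least-probable nodes; the expected code length is the sum of the merged weights.
merge 1/75 + 7/75 → 8/75
merge 8/75 + 14/75 → 22/75
merge 16/75 + 6/25 → 34/75
merge 19/75 + 22/75 → 41/75
merge 34/75 + 41/75 → 1
L = 8/75 + 22/75 + 34/75 + 41/75 + 1 = 12/5 = 2.4 bits/symbol.

2.4 bits/symbol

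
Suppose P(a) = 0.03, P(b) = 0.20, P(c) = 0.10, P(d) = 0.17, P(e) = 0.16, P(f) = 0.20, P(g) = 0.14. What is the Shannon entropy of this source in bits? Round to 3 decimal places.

2.667 bits

H = −Σ pᵢ log₂ pᵢ.
−0.03·log₂(0.03) = 0.1518
−0.20·log₂(0.20) = 0.4644
−0.10·log₂(0.10) = 0.3322
−0.17·log₂(0.17) = 0.4346
−0.16·log₂(0.16) = 0.4230
−0.20·log₂(0.20) = 0.4644
−0.14·log₂(0.14) = 0.3971
Sum ≈ 2.6674 → 2.667 bits.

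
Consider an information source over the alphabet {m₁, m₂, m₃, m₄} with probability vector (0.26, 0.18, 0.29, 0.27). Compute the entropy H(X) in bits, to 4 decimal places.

1.9785 bits

H = −Σ pᵢ log₂ pᵢ.
−0.26·log₂(0.26) = 0.5053
−0.18·log₂(0.18) = 0.4453
−0.29·log₂(0.29) = 0.5179
−0.27·log₂(0.27) = 0.5100
Sum ≈ 1.9785 → 1.9785 bits.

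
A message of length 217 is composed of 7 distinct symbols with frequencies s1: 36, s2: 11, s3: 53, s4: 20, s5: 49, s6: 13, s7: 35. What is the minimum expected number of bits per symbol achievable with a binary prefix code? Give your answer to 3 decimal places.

Probabilities are the counts divided by 217.
Repeatedly combine the two least-probable nodes; the expected code length is the sum of the merged weights.
merge 11/217 + 13/217 → 24/217
merge 20/217 + 24/217 → 44/217
merge 5/31 + 36/217 → 71/217
merge 44/217 + 7/31 → 3/7
merge 53/217 + 71/217 → 4/7
merge 3/7 + 4/7 → 1
L = 24/217 + 44/217 + 71/217 + 3/7 + 4/7 + 1 = 573/217 ≈ 2.641 bits/symbol.

2.641 bits/symbol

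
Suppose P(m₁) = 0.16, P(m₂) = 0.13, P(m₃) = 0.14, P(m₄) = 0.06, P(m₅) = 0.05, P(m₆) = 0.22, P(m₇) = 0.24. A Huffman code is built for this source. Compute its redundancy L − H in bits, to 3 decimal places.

Entropy H = −Σ p log₂ p ≈ 2.6371 bits.
Huffman merges: 1/20+3/50→11/100; 11/100+13/100→6/25; 7/50+4/25→3/10; 11/50+6/25→23/50; 6/25+3/10→27/50; 23/50+27/50→1. L = 53/20 ≈ 2.6500.
L − H = 2.6500 − 2.6371 = 0.013 bits.

0.013 bits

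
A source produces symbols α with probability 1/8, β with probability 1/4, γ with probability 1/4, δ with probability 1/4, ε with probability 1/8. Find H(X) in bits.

Each probability is a power of 1/2, so log₂(1/p) is an integer.
H = Σ p·log₂(1/p) = 1/8·3 + 1/4·2 + 1/4·2 + 1/4·2 + 1/8·3 = 2.25 bits.

2.25 bits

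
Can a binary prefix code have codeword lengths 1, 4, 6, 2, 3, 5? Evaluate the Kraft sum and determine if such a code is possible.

With common denominator 2^6 = 64: Σ 2^(−ℓᵢ) = 32/64 + 4/64 + 1/64 + 16/64 + 8/64 + 2/64 = 63/64 = 0.984375.
Kraft's inequality requires Σ ≤ 1; here Σ = 0.984375 ≤ 1, so such a prefix code exists.

0.984375; yes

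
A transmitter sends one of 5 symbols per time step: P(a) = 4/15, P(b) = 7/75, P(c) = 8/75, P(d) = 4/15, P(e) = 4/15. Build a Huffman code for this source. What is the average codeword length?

Repeatedly combine the two least-probable nodes; the expected code length is the sum of the merged weights.
merge 7/75 + 8/75 → 1/5
merge 1/5 + 4/15 → 7/15
merge 4/15 + 4/15 → 8/15
merge 7/15 + 8/15 → 1
L = 1/5 + 7/15 + 8/15 + 1 = 11/5 = 2.2 bits/symbol.

2.2 bits/symbol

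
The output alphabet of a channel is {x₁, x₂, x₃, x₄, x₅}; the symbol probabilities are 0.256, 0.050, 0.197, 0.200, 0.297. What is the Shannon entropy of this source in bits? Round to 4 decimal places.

2.1656 bits

H = −Σ pᵢ log₂ pᵢ.
−0.256·log₂(0.256) = 0.5032
−0.050·log₂(0.050) = 0.2161
−0.197·log₂(0.197) = 0.4617
−0.200·log₂(0.200) = 0.4644
−0.297·log₂(0.297) = 0.5202
Sum ≈ 2.1656 → 2.1656 bits.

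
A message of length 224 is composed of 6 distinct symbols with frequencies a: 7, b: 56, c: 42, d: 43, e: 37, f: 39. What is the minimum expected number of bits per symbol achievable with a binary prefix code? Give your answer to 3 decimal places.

Probabilities are the counts divided by 224.
Repeatedly combine the two least-probable nodes; the expected code length is the sum of the merged weights.
merge 1/32 + 37/224 → 11/56
merge 39/224 + 3/16 → 81/224
merge 43/224 + 11/56 → 87/224
merge 1/4 + 81/224 → 137/224
merge 87/224 + 137/224 → 1
L = 11/56 + 81/224 + 87/224 + 137/224 + 1 = 573/224 ≈ 2.558 bits/symbol.

2.558 bits/symbol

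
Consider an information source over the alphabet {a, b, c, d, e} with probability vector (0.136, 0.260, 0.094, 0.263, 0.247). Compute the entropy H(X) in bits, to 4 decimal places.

2.2225 bits

H = −Σ pᵢ log₂ pᵢ.
−0.136·log₂(0.136) = 0.3915
−0.260·log₂(0.260) = 0.5053
−0.094·log₂(0.094) = 0.3207
−0.263·log₂(0.263) = 0.5068
−0.247·log₂(0.247) = 0.4983
Sum ≈ 2.2225 → 2.2225 bits.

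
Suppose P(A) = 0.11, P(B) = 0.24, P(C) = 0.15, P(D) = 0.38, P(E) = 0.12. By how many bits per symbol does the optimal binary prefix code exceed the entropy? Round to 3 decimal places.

0.078 bits

Entropy H = −Σ p log₂ p ≈ 2.1525 bits.
Huffman merges: 11/100+3/25→23/100; 3/20+23/100→19/50; 6/25+19/50→31/50; 19/50+31/50→1. L = 223/100 ≈ 2.2300.
L − H = 2.2300 − 2.1525 = 0.078 bits.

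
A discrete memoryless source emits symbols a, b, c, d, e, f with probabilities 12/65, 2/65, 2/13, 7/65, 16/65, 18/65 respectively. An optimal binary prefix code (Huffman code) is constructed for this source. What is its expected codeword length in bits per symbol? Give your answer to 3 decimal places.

2.431 bits/symbol

Repeatedly combine the two least-probable nodes; the expected code length is the sum of the merged weights.
merge 2/65 + 7/65 → 9/65
merge 9/65 + 2/13 → 19/65
merge 12/65 + 16/65 → 28/65
merge 18/65 + 19/65 → 37/65
merge 28/65 + 37/65 → 1
L = 9/65 + 19/65 + 28/65 + 37/65 + 1 = 158/65 ≈ 2.431 bits/symbol.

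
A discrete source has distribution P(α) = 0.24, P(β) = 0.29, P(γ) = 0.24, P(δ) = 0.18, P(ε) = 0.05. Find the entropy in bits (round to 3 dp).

2.168 bits

H = −Σ pᵢ log₂ pᵢ.
−0.24·log₂(0.24) = 0.4941
−0.29·log₂(0.29) = 0.5179
−0.24·log₂(0.24) = 0.4941
−0.18·log₂(0.18) = 0.4453
−0.05·log₂(0.05) = 0.2161
Sum ≈ 2.1676 → 2.168 bits.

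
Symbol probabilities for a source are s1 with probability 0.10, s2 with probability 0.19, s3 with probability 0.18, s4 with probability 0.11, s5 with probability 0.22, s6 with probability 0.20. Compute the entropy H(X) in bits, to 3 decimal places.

2.528 bits

H = −Σ pᵢ log₂ pᵢ.
−0.10·log₂(0.10) = 0.3322
−0.19·log₂(0.19) = 0.4552
−0.18·log₂(0.18) = 0.4453
−0.11·log₂(0.11) = 0.3503
−0.22·log₂(0.22) = 0.4806
−0.20·log₂(0.20) = 0.4644
Sum ≈ 2.5280 → 2.528 bits.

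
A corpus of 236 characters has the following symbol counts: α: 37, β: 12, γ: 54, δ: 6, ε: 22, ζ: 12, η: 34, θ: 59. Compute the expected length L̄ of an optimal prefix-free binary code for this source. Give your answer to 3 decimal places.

Probabilities are the counts divided by 236.
Repeatedly combine the two least-probable nodes; the expected code length is the sum of the merged weights.
merge 3/118 + 3/59 → 9/118
merge 3/59 + 9/118 → 15/118
merge 11/118 + 15/118 → 13/59
merge 17/118 + 37/236 → 71/236
merge 13/59 + 27/118 → 53/118
merge 1/4 + 71/236 → 65/118
merge 53/118 + 65/118 → 1
L = 9/118 + 15/118 + 13/59 + 71/236 + 53/118 + 65/118 + 1 = 643/236 ≈ 2.725 bits/symbol.

2.725 bits/symbol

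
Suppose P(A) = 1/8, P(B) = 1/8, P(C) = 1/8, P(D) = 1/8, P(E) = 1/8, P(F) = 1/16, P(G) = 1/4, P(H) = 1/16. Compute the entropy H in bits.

2.875 bits

Each probability is a power of 1/2, so log₂(1/p) is an integer.
H = Σ p·log₂(1/p) = 1/8·3 + 1/8·3 + 1/8·3 + 1/8·3 + 1/8·3 + 1/16·4 + 1/4·2 + 1/16·4 = 2.875 bits.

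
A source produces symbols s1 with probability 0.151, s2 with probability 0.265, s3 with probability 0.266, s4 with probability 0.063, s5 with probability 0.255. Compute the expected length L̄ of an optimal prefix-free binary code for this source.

Repeatedly combine the two least-probable nodes; the expected code length is the sum of the merged weights.
merge 63/1000 + 151/1000 → 107/500
merge 107/500 + 51/200 → 469/1000
merge 53/200 + 133/500 → 531/1000
merge 469/1000 + 531/1000 → 1
L = 107/500 + 469/1000 + 531/1000 + 1 = 1107/500 = 2.214 bits/symbol.

2.214 bits/symbol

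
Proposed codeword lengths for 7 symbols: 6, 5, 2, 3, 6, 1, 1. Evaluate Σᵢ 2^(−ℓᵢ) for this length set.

1.4375

With common denominator 2^6 = 64: Σ 2^(−ℓᵢ) = 1/64 + 2/64 + 16/64 + 8/64 + 1/64 + 32/64 + 32/64 = 92/64 = 1.4375.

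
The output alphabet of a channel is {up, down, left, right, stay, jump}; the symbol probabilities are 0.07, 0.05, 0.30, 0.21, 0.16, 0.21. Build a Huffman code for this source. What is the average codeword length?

Repeatedly combine the two least-probable nodes; the expected code length is the sum of the merged weights.
merge 1/20 + 7/100 → 3/25
merge 3/25 + 4/25 → 7/25
merge 21/100 + 21/100 → 21/50
merge 7/25 + 3/10 → 29/50
merge 21/50 + 29/50 → 1
L = 3/25 + 7/25 + 21/50 + 29/50 + 1 = 12/5 = 2.4 bits/symbol.

2.4 bits/symbol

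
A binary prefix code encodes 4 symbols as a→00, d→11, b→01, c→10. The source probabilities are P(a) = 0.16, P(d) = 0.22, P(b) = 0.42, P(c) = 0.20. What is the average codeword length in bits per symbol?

2 bits/symbol

L̄ = Σ pᵢ·ℓᵢ = 0.16·2 + 0.22·2 + 0.42·2 + 0.20·2 = 2 bits/symbol.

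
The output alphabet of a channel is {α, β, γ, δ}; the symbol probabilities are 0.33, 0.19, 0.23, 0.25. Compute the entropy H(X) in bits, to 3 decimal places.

H = −Σ pᵢ log₂ pᵢ.
−0.33·log₂(0.33) = 0.5278
−0.19·log₂(0.19) = 0.4552
−0.23·log₂(0.23) = 0.4877
−0.25·log₂(0.25) = 0.5000
Sum ≈ 1.9707 → 1.971 bits.

1.971 bits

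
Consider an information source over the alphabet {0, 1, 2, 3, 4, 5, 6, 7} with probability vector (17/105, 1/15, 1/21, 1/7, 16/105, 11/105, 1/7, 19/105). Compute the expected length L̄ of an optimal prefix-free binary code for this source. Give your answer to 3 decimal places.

Repeatedly combine the two least-probable nodes; the expected code length is the sum of the merged weights.
merge 1/21 + 1/15 → 4/35
merge 11/105 + 4/35 → 23/105
merge 1/7 + 1/7 → 2/7
merge 16/105 + 17/105 → 11/35
merge 19/105 + 23/105 → 2/5
merge 2/7 + 11/35 → 3/5
merge 2/5 + 3/5 → 1
L = 4/35 + 23/105 + 2/7 + 11/35 + 2/5 + 3/5 + 1 = 44/15 ≈ 2.933 bits/symbol.

2.933 bits/symbol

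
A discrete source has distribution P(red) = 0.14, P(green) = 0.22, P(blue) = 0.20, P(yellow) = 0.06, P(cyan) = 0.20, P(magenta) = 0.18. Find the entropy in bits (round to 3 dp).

H = −Σ pᵢ log₂ pᵢ.
−0.14·log₂(0.14) = 0.3971
−0.22·log₂(0.22) = 0.4806
−0.20·log₂(0.20) = 0.4644
−0.06·log₂(0.06) = 0.2435
−0.20·log₂(0.20) = 0.4644
−0.18·log₂(0.18) = 0.4453
Sum ≈ 2.4953 → 2.495 bits.

2.495 bits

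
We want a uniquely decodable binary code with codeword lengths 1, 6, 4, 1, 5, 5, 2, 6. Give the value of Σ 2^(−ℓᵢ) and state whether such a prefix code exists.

With common denominator 2^6 = 64: Σ 2^(−ℓᵢ) = 32/64 + 1/64 + 4/64 + 32/64 + 2/64 + 2/64 + 16/64 + 1/64 = 90/64 = 1.40625.
Kraft's inequality requires Σ ≤ 1; here Σ = 1.40625 > 1, so no such prefix code exists.

1.40625; no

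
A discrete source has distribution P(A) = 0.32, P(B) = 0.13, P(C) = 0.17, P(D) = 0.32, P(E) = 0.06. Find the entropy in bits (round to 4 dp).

H = −Σ pᵢ log₂ pᵢ.
−0.32·log₂(0.32) = 0.5260
−0.13·log₂(0.13) = 0.3826
−0.17·log₂(0.17) = 0.4346
−0.32·log₂(0.32) = 0.5260
−0.06·log₂(0.06) = 0.2435
Sum ≈ 2.1128 → 2.1128 bits.

2.1128 bits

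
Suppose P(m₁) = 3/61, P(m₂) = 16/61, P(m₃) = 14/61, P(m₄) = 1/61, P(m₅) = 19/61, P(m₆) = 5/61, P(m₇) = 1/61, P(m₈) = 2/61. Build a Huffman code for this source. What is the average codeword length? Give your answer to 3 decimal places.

2.410 bits/symbol

Repeatedly combine the two least-probable nodes; the expected code length is the sum of the merged weights.
merge 1/61 + 1/61 → 2/61
merge 2/61 + 2/61 → 4/61
merge 3/61 + 4/61 → 7/61
merge 5/61 + 7/61 → 12/61
merge 12/61 + 14/61 → 26/61
merge 16/61 + 19/61 → 35/61
merge 26/61 + 35/61 → 1
L = 2/61 + 4/61 + 7/61 + 12/61 + 26/61 + 35/61 + 1 = 147/61 ≈ 2.410 bits/symbol.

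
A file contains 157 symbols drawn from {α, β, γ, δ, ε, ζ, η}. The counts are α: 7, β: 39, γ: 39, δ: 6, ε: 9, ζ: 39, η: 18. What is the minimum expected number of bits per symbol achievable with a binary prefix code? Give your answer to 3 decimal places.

Probabilities are the counts divided by 157.
Repeatedly combine the two least-probable nodes; the expected code length is the sum of the merged weights.
merge 6/157 + 7/157 → 13/157
merge 9/157 + 13/157 → 22/157
merge 18/157 + 22/157 → 40/157
merge 39/157 + 39/157 → 78/157
merge 39/157 + 40/157 → 79/157
merge 78/157 + 79/157 → 1
L = 13/157 + 22/157 + 40/157 + 78/157 + 79/157 + 1 = 389/157 ≈ 2.478 bits/symbol.

2.478 bits/symbol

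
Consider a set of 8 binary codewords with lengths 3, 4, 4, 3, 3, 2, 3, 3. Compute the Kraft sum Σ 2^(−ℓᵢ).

1

With common denominator 2^4 = 16: Σ 2^(−ℓᵢ) = 2/16 + 1/16 + 1/16 + 2/16 + 2/16 + 4/16 + 2/16 + 2/16 = 16/16 = 1.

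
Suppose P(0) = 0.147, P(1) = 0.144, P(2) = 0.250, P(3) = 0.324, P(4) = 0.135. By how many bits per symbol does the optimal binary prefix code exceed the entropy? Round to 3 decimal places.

Entropy H = −Σ p log₂ p ≈ 2.2260 bits.
Huffman merges: 27/200+18/125→279/1000; 147/1000+1/4→397/1000; 279/1000+81/250→603/1000; 397/1000+603/1000→1. L = 2279/1000 ≈ 2.2790.
L − H = 2.2790 − 2.2260 = 0.053 bits.

0.053 bits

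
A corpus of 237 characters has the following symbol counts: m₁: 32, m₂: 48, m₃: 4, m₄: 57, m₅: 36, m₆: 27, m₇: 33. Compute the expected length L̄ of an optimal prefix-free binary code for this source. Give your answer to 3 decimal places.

2.688 bits/symbol

Probabilities are the counts divided by 237.
Repeatedly combine the two least-probable nodes; the expected code length is the sum of the merged weights.
merge 4/237 + 9/79 → 31/237
merge 31/237 + 32/237 → 21/79
merge 11/79 + 12/79 → 23/79
merge 16/79 + 19/79 → 35/79
merge 21/79 + 23/79 → 44/79
merge 35/79 + 44/79 → 1
L = 31/237 + 21/79 + 23/79 + 35/79 + 44/79 + 1 = 637/237 ≈ 2.688 bits/symbol.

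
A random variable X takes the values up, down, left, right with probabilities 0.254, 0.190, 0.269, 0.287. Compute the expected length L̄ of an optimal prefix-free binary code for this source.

2 bits/symbol

Repeatedly combine the two least-probable nodes; the expected code length is the sum of the merged weights.
merge 19/100 + 127/500 → 111/250
merge 269/1000 + 287/1000 → 139/250
merge 111/250 + 139/250 → 1
L = 111/250 + 139/250 + 1 = 2 bits/symbol.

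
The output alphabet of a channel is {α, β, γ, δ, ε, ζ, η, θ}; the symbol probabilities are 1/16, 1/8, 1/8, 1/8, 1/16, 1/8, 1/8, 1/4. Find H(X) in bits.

2.875 bits

Each probability is a power of 1/2, so log₂(1/p) is an integer.
H = Σ p·log₂(1/p) = 1/16·4 + 1/8·3 + 1/8·3 + 1/8·3 + 1/16·4 + 1/8·3 + 1/8·3 + 1/4·2 = 2.875 bits.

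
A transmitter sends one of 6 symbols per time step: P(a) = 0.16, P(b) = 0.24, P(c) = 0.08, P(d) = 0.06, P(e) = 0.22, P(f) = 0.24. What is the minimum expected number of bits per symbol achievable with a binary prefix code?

Repeatedly combine the two least-probable nodes; the expected code length is the sum of the merged weights.
merge 3/50 + 2/25 → 7/50
merge 7/50 + 4/25 → 3/10
merge 11/50 + 6/25 → 23/50
merge 6/25 + 3/10 → 27/50
merge 23/50 + 27/50 → 1
L = 7/50 + 3/10 + 23/50 + 27/50 + 1 = 61/25 = 2.44 bits/symbol.

2.44 bits/symbol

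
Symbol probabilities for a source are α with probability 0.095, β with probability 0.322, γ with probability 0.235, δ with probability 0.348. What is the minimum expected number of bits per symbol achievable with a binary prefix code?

Repeatedly combine the two least-probable nodes; the expected code length is the sum of the merged weights.
merge 19/200 + 47/200 → 33/100
merge 161/500 + 33/100 → 163/250
merge 87/250 + 163/250 → 1
L = 33/100 + 163/250 + 1 = 991/500 = 1.982 bits/symbol.

1.982 bits/symbol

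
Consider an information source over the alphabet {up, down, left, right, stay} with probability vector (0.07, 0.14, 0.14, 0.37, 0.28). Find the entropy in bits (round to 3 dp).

2.108 bits

H = −Σ pᵢ log₂ pᵢ.
−0.07·log₂(0.07) = 0.2686
−0.14·log₂(0.14) = 0.3971
−0.14·log₂(0.14) = 0.3971
−0.37·log₂(0.37) = 0.5307
−0.28·log₂(0.28) = 0.5142
Sum ≈ 2.1077 → 2.108 bits.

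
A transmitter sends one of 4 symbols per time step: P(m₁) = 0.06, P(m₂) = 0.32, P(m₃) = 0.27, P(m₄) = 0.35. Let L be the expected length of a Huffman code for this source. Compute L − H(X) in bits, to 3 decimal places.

Entropy H = −Σ p log₂ p ≈ 1.8097 bits.
Huffman merges: 3/50+27/100→33/100; 8/25+33/100→13/20; 7/20+13/20→1. L = 99/50 ≈ 1.9800.
L − H = 1.9800 − 1.8097 = 0.170 bits.

0.170 bits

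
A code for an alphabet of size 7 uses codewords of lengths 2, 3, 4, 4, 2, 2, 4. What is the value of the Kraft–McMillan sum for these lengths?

With common denominator 2^4 = 16: Σ 2^(−ℓᵢ) = 4/16 + 2/16 + 1/16 + 1/16 + 4/16 + 4/16 + 1/16 = 17/16 = 1.0625.

1.0625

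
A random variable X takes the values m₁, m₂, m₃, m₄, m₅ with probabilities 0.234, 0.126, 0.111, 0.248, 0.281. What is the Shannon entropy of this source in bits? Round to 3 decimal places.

2.232 bits

H = −Σ pᵢ log₂ pᵢ.
−0.234·log₂(0.234) = 0.4903
−0.126·log₂(0.126) = 0.3766
−0.111·log₂(0.111) = 0.3520
−0.248·log₂(0.248) = 0.4989
−0.281·log₂(0.281) = 0.5146
Sum ≈ 2.2324 → 2.232 bits.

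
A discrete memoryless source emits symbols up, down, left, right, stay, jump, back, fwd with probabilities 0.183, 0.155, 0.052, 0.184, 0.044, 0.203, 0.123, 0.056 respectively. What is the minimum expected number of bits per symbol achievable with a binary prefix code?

2.861 bits/symbol

Repeatedly combine the two least-probable nodes; the expected code length is the sum of the merged weights.
merge 11/250 + 13/250 → 12/125
merge 7/125 + 12/125 → 19/125
merge 123/1000 + 19/125 → 11/40
merge 31/200 + 183/1000 → 169/500
merge 23/125 + 203/1000 → 387/1000
merge 11/40 + 169/500 → 613/1000
merge 387/1000 + 613/1000 → 1
L = 12/125 + 19/125 + 11/40 + 169/500 + 387/1000 + 613/1000 + 1 = 2861/1000 = 2.861 bits/symbol.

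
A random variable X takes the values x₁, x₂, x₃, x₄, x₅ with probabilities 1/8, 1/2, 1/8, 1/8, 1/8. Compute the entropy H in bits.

Each probability is a power of 1/2, so log₂(1/p) is an integer.
H = Σ p·log₂(1/p) = 1/8·3 + 1/2·1 + 1/8·3 + 1/8·3 + 1/8·3 = 2 bits.

2 bits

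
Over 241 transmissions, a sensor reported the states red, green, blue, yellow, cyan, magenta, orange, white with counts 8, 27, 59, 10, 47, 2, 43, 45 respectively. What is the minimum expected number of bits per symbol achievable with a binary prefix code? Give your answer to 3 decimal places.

Probabilities are the counts divided by 241.
Repeatedly combine the two least-probable nodes; the expected code length is the sum of the merged weights.
merge 2/241 + 8/241 → 10/241
merge 10/241 + 10/241 → 20/241
merge 20/241 + 27/241 → 47/241
merge 43/241 + 45/241 → 88/241
merge 47/241 + 47/241 → 94/241
merge 59/241 + 88/241 → 147/241
merge 94/241 + 147/241 → 1
L = 10/241 + 20/241 + 47/241 + 88/241 + 94/241 + 147/241 + 1 = 647/241 ≈ 2.685 bits/symbol.

2.685 bits/symbol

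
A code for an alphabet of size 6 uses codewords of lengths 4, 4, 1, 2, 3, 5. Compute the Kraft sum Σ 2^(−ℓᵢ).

With common denominator 2^5 = 32: Σ 2^(−ℓᵢ) = 2/32 + 2/32 + 16/32 + 8/32 + 4/32 + 1/32 = 33/32 = 1.03125.

1.03125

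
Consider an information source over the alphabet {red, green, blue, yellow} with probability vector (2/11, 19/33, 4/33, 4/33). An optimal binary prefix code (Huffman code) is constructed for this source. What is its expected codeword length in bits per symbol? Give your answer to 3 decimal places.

Repeatedly combine the two least-probable nodes; the expected code length is the sum of the merged weights.
merge 4/33 + 4/33 → 8/33
merge 2/11 + 8/33 → 14/33
merge 14/33 + 19/33 → 1
L = 8/33 + 14/33 + 1 = 5/3 ≈ 1.667 bits/symbol.

1.667 bits/symbol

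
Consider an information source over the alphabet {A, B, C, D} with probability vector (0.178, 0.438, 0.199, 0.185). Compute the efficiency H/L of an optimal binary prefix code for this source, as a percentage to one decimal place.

Entropy H = −Σ p log₂ p ≈ 1.8788 bits.
Huffman merges: 89/500+37/200→363/1000; 199/1000+363/1000→281/500; 219/500+281/500→1. L = 77/40 ≈ 1.9250.
Efficiency = H/L = 1.8788/1.9250 = 97.6%.

97.6%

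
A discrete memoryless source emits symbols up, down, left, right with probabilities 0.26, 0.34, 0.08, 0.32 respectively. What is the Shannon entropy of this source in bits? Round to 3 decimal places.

1.852 bits

H = −Σ pᵢ log₂ pᵢ.
−0.26·log₂(0.26) = 0.5053
−0.34·log₂(0.34) = 0.5292
−0.08·log₂(0.08) = 0.2915
−0.32·log₂(0.32) = 0.5260
Sum ≈ 1.8520 → 1.852 bits.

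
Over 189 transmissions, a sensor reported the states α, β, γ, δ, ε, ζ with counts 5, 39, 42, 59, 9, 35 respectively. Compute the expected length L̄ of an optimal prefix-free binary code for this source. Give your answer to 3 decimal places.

Probabilities are the counts divided by 189.
Repeatedly combine the two least-probable nodes; the expected code length is the sum of the merged weights.
merge 5/189 + 1/21 → 2/27
merge 2/27 + 5/27 → 7/27
merge 13/63 + 2/9 → 3/7
merge 7/27 + 59/189 → 4/7
merge 3/7 + 4/7 → 1
L = 2/27 + 7/27 + 3/7 + 4/7 + 1 = 7/3 ≈ 2.333 bits/symbol.

2.333 bits/symbol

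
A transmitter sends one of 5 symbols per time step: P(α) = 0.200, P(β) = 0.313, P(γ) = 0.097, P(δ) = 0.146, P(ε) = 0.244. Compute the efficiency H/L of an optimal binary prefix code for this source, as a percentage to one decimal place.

Entropy H = −Σ p log₂ p ≈ 2.2172 bits.
Huffman merges: 97/1000+73/500→243/1000; 1/5+243/1000→443/1000; 61/250+313/1000→557/1000; 443/1000+557/1000→1. L = 2243/1000 ≈ 2.2430.
Efficiency = H/L = 2.2172/2.2430 = 98.9%.

98.9%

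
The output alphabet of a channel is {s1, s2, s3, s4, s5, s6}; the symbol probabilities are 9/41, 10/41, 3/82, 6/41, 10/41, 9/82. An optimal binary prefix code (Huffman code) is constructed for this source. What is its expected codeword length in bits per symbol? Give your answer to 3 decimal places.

2.439 bits/symbol

Repeatedly combine the two least-probable nodes; the expected code length is the sum of the merged weights.
merge 3/82 + 9/82 → 6/41
merge 6/41 + 6/41 → 12/41
merge 9/41 + 10/41 → 19/41
merge 10/41 + 12/41 → 22/41
merge 19/41 + 22/41 → 1
L = 6/41 + 12/41 + 19/41 + 22/41 + 1 = 100/41 ≈ 2.439 bits/symbol.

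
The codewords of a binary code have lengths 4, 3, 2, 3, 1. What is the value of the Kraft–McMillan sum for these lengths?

1.0625

With common denominator 2^4 = 16: Σ 2^(−ℓᵢ) = 1/16 + 2/16 + 4/16 + 2/16 + 8/16 = 17/16 = 1.0625.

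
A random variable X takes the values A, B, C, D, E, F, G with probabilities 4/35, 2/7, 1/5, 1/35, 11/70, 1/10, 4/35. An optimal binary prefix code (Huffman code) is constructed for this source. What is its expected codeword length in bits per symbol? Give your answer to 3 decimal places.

2.643 bits/symbol

Repeatedly combine the two least-probable nodes; the expected code length is the sum of the merged weights.
merge 1/35 + 1/10 → 9/70
merge 4/35 + 4/35 → 8/35
merge 9/70 + 11/70 → 2/7
merge 1/5 + 8/35 → 3/7
merge 2/7 + 2/7 → 4/7
merge 3/7 + 4/7 → 1
L = 9/70 + 8/35 + 2/7 + 3/7 + 4/7 + 1 = 37/14 ≈ 2.643 bits/symbol.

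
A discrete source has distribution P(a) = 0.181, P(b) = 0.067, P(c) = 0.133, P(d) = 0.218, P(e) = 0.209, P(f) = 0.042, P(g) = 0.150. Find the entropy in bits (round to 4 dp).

H = −Σ pᵢ log₂ pᵢ.
−0.181·log₂(0.181) = 0.4463
−0.067·log₂(0.067) = 0.2613
−0.133·log₂(0.133) = 0.3871
−0.218·log₂(0.218) = 0.4791
−0.209·log₂(0.209) = 0.4720
−0.042·log₂(0.042) = 0.1921
−0.150·log₂(0.150) = 0.4105
Sum ≈ 2.6484 → 2.6484 bits.

2.6484 bits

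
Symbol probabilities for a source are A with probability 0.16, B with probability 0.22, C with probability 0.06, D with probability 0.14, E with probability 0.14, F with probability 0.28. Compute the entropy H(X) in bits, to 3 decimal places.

H = −Σ pᵢ log₂ pᵢ.
−0.16·log₂(0.16) = 0.4230
−0.22·log₂(0.22) = 0.4806
−0.06·log₂(0.06) = 0.2435
−0.14·log₂(0.14) = 0.3971
−0.14·log₂(0.14) = 0.3971
−0.28·log₂(0.28) = 0.5142
Sum ≈ 2.4556 → 2.456 bits.

2.456 bits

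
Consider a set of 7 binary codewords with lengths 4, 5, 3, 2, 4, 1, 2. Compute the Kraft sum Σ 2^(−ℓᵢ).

With common denominator 2^5 = 32: Σ 2^(−ℓᵢ) = 2/32 + 1/32 + 4/32 + 8/32 + 2/32 + 16/32 + 8/32 = 41/32 = 1.28125.

1.28125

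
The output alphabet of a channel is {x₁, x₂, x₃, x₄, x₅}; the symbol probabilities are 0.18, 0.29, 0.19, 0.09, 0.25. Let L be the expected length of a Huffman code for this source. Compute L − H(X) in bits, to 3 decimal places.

0.039 bits

Entropy H = −Σ p log₂ p ≈ 2.2311 bits.
Huffman merges: 9/100+9/50→27/100; 19/100+1/4→11/25; 27/100+29/100→14/25; 11/25+14/25→1. L = 227/100 ≈ 2.2700.
L − H = 2.2700 − 2.2311 = 0.039 bits.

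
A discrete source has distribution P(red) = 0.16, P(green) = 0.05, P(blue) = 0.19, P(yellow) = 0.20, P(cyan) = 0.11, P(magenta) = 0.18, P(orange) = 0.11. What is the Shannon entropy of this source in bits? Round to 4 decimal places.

H = −Σ pᵢ log₂ pᵢ.
−0.16·log₂(0.16) = 0.4230
−0.05·log₂(0.05) = 0.2161
−0.19·log₂(0.19) = 0.4552
−0.20·log₂(0.20) = 0.4644
−0.11·log₂(0.11) = 0.3503
−0.18·log₂(0.18) = 0.4453
−0.11·log₂(0.11) = 0.3503
Sum ≈ 2.7046 → 2.7046 bits.

2.7046 bits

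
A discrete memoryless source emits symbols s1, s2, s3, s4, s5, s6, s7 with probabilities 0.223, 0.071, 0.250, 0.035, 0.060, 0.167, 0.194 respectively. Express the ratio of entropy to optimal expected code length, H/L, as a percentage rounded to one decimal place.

Entropy H = −Σ p log₂ p ≈ 2.5567 bits.
Huffman merges: 7/200+3/50→19/200; 71/1000+19/200→83/500; 83/500+167/1000→333/1000; 97/500+223/1000→417/1000; 1/4+333/1000→583/1000; 417/1000+583/1000→1. L = 1297/500 ≈ 2.5940.
Efficiency = H/L = 2.5567/2.5940 = 98.6%.

98.6%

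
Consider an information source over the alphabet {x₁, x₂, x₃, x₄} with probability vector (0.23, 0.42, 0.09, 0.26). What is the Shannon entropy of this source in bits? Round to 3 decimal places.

H = −Σ pᵢ log₂ pᵢ.
−0.23·log₂(0.23) = 0.4877
−0.42·log₂(0.42) = 0.5256
−0.09·log₂(0.09) = 0.3127
−0.26·log₂(0.26) = 0.5053
Sum ≈ 1.8313 → 1.831 bits.

1.831 bits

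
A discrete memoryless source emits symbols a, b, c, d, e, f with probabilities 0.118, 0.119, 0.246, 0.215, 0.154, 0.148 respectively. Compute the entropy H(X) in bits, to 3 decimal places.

2.527 bits

H = −Σ pᵢ log₂ pᵢ.
−0.118·log₂(0.118) = 0.3638
−0.119·log₂(0.119) = 0.3654
−0.246·log₂(0.246) = 0.4977
−0.215·log₂(0.215) = 0.4768
−0.154·log₂(0.154) = 0.4156
−0.148·log₂(0.148) = 0.4079
Sum ≈ 2.5273 → 2.527 bits.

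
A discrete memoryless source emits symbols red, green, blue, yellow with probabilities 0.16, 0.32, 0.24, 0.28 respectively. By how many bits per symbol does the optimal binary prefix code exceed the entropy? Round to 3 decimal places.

Entropy H = −Σ p log₂ p ≈ 1.9574 bits.
Huffman merges: 4/25+6/25→2/5; 7/25+8/25→3/5; 2/5+3/5→1. L = 2 ≈ 2.0000.
L − H = 2.0000 − 1.9574 = 0.043 bits.

0.043 bits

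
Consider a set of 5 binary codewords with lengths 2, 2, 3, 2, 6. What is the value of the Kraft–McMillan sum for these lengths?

0.890625

With common denominator 2^6 = 64: Σ 2^(−ℓᵢ) = 16/64 + 16/64 + 8/64 + 16/64 + 1/64 = 57/64 = 0.890625.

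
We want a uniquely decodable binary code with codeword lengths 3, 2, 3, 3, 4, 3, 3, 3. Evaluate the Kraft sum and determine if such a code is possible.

With common denominator 2^4 = 16: Σ 2^(−ℓᵢ) = 2/16 + 4/16 + 2/16 + 2/16 + 1/16 + 2/16 + 2/16 + 2/16 = 17/16 = 1.0625.
Kraft's inequality requires Σ ≤ 1; here Σ = 1.0625 > 1, so no such prefix code exists.

1.0625; no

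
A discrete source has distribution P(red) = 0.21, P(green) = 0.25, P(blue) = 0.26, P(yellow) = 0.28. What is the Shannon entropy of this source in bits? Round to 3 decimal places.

1.992 bits

H = −Σ pᵢ log₂ pᵢ.
−0.21·log₂(0.21) = 0.4728
−0.25·log₂(0.25) = 0.5000
−0.26·log₂(0.26) = 0.5053
−0.28·log₂(0.28) = 0.5142
Sum ≈ 1.9923 → 1.992 bits.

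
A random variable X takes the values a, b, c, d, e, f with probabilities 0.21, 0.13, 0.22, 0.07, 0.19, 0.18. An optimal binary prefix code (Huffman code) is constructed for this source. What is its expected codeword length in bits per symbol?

2.57 bits/symbol

Repeatedly combine the two least-probable nodes; the expected code length is the sum of the merged weights.
merge 7/100 + 13/100 → 1/5
merge 9/50 + 19/100 → 37/100
merge 1/5 + 21/100 → 41/100
merge 11/50 + 37/100 → 59/100
merge 41/100 + 59/100 → 1
L = 1/5 + 37/100 + 41/100 + 59/100 + 1 = 257/100 = 2.57 bits/symbol.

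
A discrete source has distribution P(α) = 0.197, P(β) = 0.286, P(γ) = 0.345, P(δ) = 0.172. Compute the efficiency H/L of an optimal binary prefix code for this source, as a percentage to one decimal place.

97.2%

Entropy H = −Σ p log₂ p ≈ 1.9447 bits.
Huffman merges: 43/250+197/1000→369/1000; 143/500+69/200→631/1000; 369/1000+631/1000→1. L = 2 ≈ 2.0000.
Efficiency = H/L = 1.9447/2.0000 = 97.2%.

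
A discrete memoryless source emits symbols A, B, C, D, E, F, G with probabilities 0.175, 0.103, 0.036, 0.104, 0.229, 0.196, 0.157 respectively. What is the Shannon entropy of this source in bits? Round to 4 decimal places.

2.6572 bits

H = −Σ pᵢ log₂ pᵢ.
−0.175·log₂(0.175) = 0.4401
−0.103·log₂(0.103) = 0.3378
−0.036·log₂(0.036) = 0.1727
−0.104·log₂(0.104) = 0.3396
−0.229·log₂(0.229) = 0.4870
−0.196·log₂(0.196) = 0.4608
−0.157·log₂(0.157) = 0.4194
Sum ≈ 2.6572 → 2.6572 bits.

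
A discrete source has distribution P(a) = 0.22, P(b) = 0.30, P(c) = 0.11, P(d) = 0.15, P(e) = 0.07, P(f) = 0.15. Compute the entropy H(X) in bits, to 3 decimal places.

H = −Σ pᵢ log₂ pᵢ.
−0.22·log₂(0.22) = 0.4806
−0.30·log₂(0.30) = 0.5211
−0.11·log₂(0.11) = 0.3503
−0.15·log₂(0.15) = 0.4105
−0.07·log₂(0.07) = 0.2686
−0.15·log₂(0.15) = 0.4105
Sum ≈ 2.4416 → 2.442 bits.

2.442 bits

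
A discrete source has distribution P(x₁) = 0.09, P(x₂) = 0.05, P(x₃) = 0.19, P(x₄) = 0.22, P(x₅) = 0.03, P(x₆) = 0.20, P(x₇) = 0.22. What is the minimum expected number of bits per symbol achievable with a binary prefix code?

2.61 bits/symbol

Repeatedly combine the two least-probable nodes; the expected code length is the sum of the merged weights.
merge 3/100 + 1/20 → 2/25
merge 2/25 + 9/100 → 17/100
merge 17/100 + 19/100 → 9/25
merge 1/5 + 11/50 → 21/50
merge 11/50 + 9/25 → 29/50
merge 21/50 + 29/50 → 1
L = 2/25 + 17/100 + 9/25 + 21/50 + 29/50 + 1 = 261/100 = 2.61 bits/symbol.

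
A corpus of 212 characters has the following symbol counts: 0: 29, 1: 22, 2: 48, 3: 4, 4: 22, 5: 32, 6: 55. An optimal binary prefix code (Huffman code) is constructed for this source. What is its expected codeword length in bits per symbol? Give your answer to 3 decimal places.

Probabilities are the counts divided by 212.
Repeatedly combine the two least-probable nodes; the expected code length is the sum of the merged weights.
merge 1/53 + 11/106 → 13/106
merge 11/106 + 13/106 → 12/53
merge 29/212 + 8/53 → 61/212
merge 12/53 + 12/53 → 24/53
merge 55/212 + 61/212 → 29/53
merge 24/53 + 29/53 → 1
L = 13/106 + 12/53 + 61/212 + 24/53 + 29/53 + 1 = 559/212 ≈ 2.637 bits/symbol.

2.637 bits/symbol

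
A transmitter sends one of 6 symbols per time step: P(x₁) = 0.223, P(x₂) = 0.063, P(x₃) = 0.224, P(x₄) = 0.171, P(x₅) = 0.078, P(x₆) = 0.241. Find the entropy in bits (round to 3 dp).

H = −Σ pᵢ log₂ pᵢ.
−0.223·log₂(0.223) = 0.4828
−0.063·log₂(0.063) = 0.2513
−0.224·log₂(0.224) = 0.4835
−0.171·log₂(0.171) = 0.4357
−0.078·log₂(0.078) = 0.2871
−0.241·log₂(0.241) = 0.4947
Sum ≈ 2.4350 → 2.435 bits.

2.435 bits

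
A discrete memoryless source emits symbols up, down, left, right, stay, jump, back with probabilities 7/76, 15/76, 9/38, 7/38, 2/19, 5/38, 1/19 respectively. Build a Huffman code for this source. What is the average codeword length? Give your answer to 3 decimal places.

2.711 bits/symbol

Repeatedly combine the two least-probable nodes; the expected code length is the sum of the merged weights.
merge 1/19 + 7/76 → 11/76
merge 2/19 + 5/38 → 9/38
merge 11/76 + 7/38 → 25/76
merge 15/76 + 9/38 → 33/76
merge 9/38 + 25/76 → 43/76
merge 33/76 + 43/76 → 1
L = 11/76 + 9/38 + 25/76 + 33/76 + 43/76 + 1 = 103/38 ≈ 2.711 bits/symbol.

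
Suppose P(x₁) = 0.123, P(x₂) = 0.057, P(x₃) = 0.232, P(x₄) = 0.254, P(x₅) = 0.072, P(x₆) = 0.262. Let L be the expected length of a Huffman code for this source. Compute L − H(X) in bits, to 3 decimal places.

Entropy H = −Σ p log₂ p ≈ 2.3782 bits.
Huffman merges: 57/1000+9/125→129/1000; 123/1000+129/1000→63/250; 29/125+63/250→121/250; 127/500+131/500→129/250; 121/250+129/250→1. L = 2381/1000 ≈ 2.3810.
L − H = 2.3810 − 2.3782 = 0.003 bits.

0.003 bits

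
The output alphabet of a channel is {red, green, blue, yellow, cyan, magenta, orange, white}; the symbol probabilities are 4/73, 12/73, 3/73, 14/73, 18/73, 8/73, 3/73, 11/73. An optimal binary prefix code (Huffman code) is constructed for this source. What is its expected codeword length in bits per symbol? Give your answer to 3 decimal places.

Repeatedly combine the two least-probable nodes; the expected code length is the sum of the merged weights.
merge 3/73 + 3/73 → 6/73
merge 4/73 + 6/73 → 10/73
merge 8/73 + 10/73 → 18/73
merge 11/73 + 12/73 → 23/73
merge 14/73 + 18/73 → 32/73
merge 18/73 + 23/73 → 41/73
merge 32/73 + 41/73 → 1
L = 6/73 + 10/73 + 18/73 + 23/73 + 32/73 + 41/73 + 1 = 203/73 ≈ 2.781 bits/symbol.

2.781 bits/symbol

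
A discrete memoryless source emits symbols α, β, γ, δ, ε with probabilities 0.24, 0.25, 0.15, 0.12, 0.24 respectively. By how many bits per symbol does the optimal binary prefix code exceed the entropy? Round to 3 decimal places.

Entropy H = −Σ p log₂ p ≈ 2.2659 bits.
Huffman merges: 3/25+3/20→27/100; 6/25+6/25→12/25; 1/4+27/100→13/25; 12/25+13/25→1. L = 227/100 ≈ 2.2700.
L − H = 2.2700 − 2.2659 = 0.004 bits.

0.004 bits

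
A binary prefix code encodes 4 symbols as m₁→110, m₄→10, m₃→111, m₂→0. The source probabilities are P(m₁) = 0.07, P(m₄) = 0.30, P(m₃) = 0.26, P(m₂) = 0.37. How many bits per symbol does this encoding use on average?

L̄ = Σ pᵢ·ℓᵢ = 0.07·3 + 0.30·2 + 0.26·3 + 0.37·1 = 1.96 bits/symbol.

1.96 bits/symbol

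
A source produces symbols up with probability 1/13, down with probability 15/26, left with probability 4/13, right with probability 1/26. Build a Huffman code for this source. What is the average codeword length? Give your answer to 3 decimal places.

1.538 bits/symbol

Repeatedly combine the two least-probable nodes; the expected code length is the sum of the merged weights.
merge 1/26 + 1/13 → 3/26
merge 3/26 + 4/13 → 11/26
merge 11/26 + 15/26 → 1
L = 3/26 + 11/26 + 1 = 20/13 ≈ 1.538 bits/symbol.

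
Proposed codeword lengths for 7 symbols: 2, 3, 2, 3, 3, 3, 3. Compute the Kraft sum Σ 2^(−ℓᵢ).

With common denominator 2^3 = 8: Σ 2^(−ℓᵢ) = 2/8 + 1/8 + 2/8 + 1/8 + 1/8 + 1/8 + 1/8 = 9/8 = 1.125.

1.125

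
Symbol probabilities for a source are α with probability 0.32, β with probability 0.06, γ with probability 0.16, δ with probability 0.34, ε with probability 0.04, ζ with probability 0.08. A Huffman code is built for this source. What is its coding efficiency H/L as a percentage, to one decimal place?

96.4%

Entropy H = −Σ p log₂ p ≈ 2.1990 bits.
Huffman merges: 1/25+3/50→1/10; 2/25+1/10→9/50; 4/25+9/50→17/50; 8/25+17/50→33/50; 17/50+33/50→1. L = 57/25 ≈ 2.2800.
Efficiency = H/L = 2.1990/2.2800 = 96.4%.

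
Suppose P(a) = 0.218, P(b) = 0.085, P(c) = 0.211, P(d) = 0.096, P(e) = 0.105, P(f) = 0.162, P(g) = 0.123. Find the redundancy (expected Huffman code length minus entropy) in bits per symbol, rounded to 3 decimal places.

Entropy H = −Σ p log₂ p ≈ 2.7182 bits.
Huffman merges: 17/200+12/125→181/1000; 21/200+123/1000→57/250; 81/500+181/1000→343/1000; 211/1000+109/500→429/1000; 57/250+343/1000→571/1000; 429/1000+571/1000→1. L = 344/125 ≈ 2.7520.
L − H = 2.7520 − 2.7182 = 0.034 bits.

0.034 bits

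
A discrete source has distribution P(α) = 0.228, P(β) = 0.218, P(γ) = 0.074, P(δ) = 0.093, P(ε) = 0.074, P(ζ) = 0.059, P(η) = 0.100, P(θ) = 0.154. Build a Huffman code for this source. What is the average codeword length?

Repeatedly combine the two least-probable nodes; the expected code length is the sum of the merged weights.
merge 59/1000 + 37/500 → 133/1000
merge 37/500 + 93/1000 → 167/1000
merge 1/10 + 133/1000 → 233/1000
merge 77/500 + 167/1000 → 321/1000
merge 109/500 + 57/250 → 223/500
merge 233/1000 + 321/1000 → 277/500
merge 223/500 + 277/500 → 1
L = 133/1000 + 167/1000 + 233/1000 + 321/1000 + 223/500 + 277/500 + 1 = 1427/500 = 2.854 bits/symbol.

2.854 bits/symbol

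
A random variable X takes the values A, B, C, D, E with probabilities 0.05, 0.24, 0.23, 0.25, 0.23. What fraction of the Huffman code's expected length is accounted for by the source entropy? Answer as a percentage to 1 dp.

Entropy H = −Σ p log₂ p ≈ 2.1856 bits.
Huffman merges: 1/20+23/100→7/25; 23/100+6/25→47/100; 1/4+7/25→53/100; 47/100+53/100→1. L = 57/25 ≈ 2.2800.
Efficiency = H/L = 2.1856/2.2800 = 95.9%.

95.9%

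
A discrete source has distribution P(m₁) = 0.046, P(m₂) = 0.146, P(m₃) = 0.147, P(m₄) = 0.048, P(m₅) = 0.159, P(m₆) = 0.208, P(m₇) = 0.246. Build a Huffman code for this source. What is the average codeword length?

Repeatedly combine the two least-probable nodes; the expected code length is the sum of the merged weights.
merge 23/500 + 6/125 → 47/500
merge 47/500 + 73/500 → 6/25
merge 147/1000 + 159/1000 → 153/500
merge 26/125 + 6/25 → 56/125
merge 123/500 + 153/500 → 69/125
merge 56/125 + 69/125 → 1
L = 47/500 + 6/25 + 153/500 + 56/125 + 69/125 + 1 = 66/25 = 2.64 bits/symbol.

2.64 bits/symbol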